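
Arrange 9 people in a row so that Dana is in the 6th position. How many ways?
Fix one position: (9-1)! = 40320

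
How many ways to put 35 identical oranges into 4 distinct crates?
C(35+4-1, 4-1) = C(38, 3) = 8436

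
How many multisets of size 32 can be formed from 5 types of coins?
C(32+5-1, 5-1) = C(36, 4) = 58905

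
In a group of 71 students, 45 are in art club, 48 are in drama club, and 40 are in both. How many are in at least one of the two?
|A∪B| = |A| + |B| - |A∩B| = 45 + 48 - 40 = 53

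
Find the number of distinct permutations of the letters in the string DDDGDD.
6! / (5! × 1!) = 6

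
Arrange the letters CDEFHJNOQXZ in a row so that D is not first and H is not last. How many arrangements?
By inclusion-exclusion: 11! - 2×(11-1)! + (11-2)! = 39916800 - 7257600 + 362880 = 33022080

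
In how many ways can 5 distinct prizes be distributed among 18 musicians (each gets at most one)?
P(18,5) = 18!/(18-5)! = 1028160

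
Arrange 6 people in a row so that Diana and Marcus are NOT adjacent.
Total - adjacent = 6! - (6-1)!×2 = 720 - 240 = 480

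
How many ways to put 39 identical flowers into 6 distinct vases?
C(39+6-1, 6-1) = C(44, 5) = 1086008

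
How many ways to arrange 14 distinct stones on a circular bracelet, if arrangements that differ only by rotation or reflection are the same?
(14-1)!/2 = 6227020800/2 = 3113510400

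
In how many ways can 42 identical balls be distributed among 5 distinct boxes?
C(42+5-1, 5-1) = C(46, 4) = 163185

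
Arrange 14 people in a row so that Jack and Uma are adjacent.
Treat as block: (14-1)! × 2! = 6227020800 × 2 = 12454041600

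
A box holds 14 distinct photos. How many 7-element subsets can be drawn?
C(14,7) = 14!/(7!×7!) = 3432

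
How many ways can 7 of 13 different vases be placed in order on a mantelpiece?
P(13,7) = 13!/(13-7)! = 8648640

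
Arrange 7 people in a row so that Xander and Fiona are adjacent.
Treat as block: (7-1)! × 2! = 720 × 2 = 1440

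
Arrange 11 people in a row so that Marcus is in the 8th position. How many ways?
Fix one position: (11-1)! = 3628800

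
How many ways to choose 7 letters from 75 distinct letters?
C(75,7) = 75!/(7!×68!) = 1984829850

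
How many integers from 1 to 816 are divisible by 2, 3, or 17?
⌊816/2⌋+⌊816/3⌋+⌊816/17⌋ - ⌊816/6⌋-⌊816/34⌋-⌊816/51⌋ + ⌊816/102⌋ = 408+272+48 - 136-24-16 + 8 = 560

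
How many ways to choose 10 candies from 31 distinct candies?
C(31,10) = 31!/(10!×21!) = 44352165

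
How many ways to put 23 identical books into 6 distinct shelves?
C(23+6-1, 6-1) = C(28, 5) = 98280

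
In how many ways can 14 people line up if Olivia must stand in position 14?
Fix one position: (14-1)! = 6227020800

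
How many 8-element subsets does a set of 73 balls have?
C(73,8) = 73!/(8!×65!) = 13442126049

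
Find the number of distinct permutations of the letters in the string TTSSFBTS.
8! / (1! × 3! × 3! × 1!) = 1120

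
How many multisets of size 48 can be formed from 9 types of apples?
C(48+9-1, 9-1) = C(56, 8) = 1420494075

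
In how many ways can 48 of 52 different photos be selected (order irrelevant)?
C(52,48) = 52!/(48!×4!) = 270725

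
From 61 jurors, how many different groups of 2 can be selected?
C(61,2) = 61!/(2!×59!) = 1830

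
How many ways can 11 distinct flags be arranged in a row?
11! = 39916800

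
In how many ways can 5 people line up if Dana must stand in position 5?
Fix one position: (5-1)! = 24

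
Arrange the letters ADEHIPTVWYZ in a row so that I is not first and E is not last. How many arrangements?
By inclusion-exclusion: 11! - 2×(11-1)! + (11-2)! = 39916800 - 7257600 + 362880 = 33022080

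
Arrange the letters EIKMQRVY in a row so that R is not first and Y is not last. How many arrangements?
By inclusion-exclusion: 8! - 2×(8-1)! + (8-2)! = 40320 - 10080 + 720 = 30960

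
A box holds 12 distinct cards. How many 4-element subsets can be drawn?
C(12,4) = 12!/(4!×8!) = 495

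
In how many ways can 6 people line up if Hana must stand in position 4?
Fix one position: (6-1)! = 120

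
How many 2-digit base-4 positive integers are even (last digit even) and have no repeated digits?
Last∈{0,2}. Last=0: 3. Last nonzero: 1×2×P(2,0) = 2. Total = 5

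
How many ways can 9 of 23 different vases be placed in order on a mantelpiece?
P(23,9) = 23!/(23-9)! = 296541907200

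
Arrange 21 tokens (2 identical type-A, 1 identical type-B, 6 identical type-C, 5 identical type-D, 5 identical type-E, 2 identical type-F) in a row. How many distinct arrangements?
21! / (2! × 1! × 6! × 5! × 5! × 2!) = 1231938227520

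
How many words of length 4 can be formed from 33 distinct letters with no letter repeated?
P(33,4) = 33!/(33-4)! = 982080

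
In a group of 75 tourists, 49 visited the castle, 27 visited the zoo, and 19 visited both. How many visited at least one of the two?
|A∪B| = |A| + |B| - |A∩B| = 49 + 27 - 19 = 57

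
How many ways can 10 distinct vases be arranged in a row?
10! = 3628800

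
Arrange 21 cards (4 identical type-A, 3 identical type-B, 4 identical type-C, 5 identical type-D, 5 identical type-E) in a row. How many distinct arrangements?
21! / (4! × 3! × 4! × 5! × 5!) = 1026615189600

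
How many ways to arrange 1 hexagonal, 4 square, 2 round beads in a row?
7! / (1! × 4! × 2!) = 105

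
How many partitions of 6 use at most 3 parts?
By conjugation, equals partitions of 6 into parts ≤ 3. Let r_j(i) = number of partitions of i into parts ≤ j, for i = 0..6. r_1(i) = 1 for all i; r_j(i) = r_{j-1}(i) + r_j(i-j). Rows j = 2..3: ≤2: 1 1 2 2 3 3 4; ≤3: 1 1 2 3 4 5 7. r_3(6) = 7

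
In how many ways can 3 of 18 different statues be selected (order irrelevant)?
C(18,3) = 18!/(3!×15!) = 816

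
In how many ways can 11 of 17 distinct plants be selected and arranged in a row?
P(17,11) = 17!/(17-11)! = 494010316800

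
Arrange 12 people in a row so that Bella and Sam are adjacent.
Treat as block: (12-1)! × 2! = 39916800 × 2 = 79833600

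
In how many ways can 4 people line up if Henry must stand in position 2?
Fix one position: (4-1)! = 6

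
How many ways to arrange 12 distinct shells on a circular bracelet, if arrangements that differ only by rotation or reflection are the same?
(12-1)!/2 = 39916800/2 = 19958400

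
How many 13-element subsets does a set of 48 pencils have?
C(48,13) = 48!/(13!×35!) = 192928249296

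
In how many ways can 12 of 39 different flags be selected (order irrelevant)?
C(39,12) = 39!/(12!×27!) = 3910797436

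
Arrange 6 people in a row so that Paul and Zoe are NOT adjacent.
Total - adjacent = 6! - (6-1)!×2 = 720 - 240 = 480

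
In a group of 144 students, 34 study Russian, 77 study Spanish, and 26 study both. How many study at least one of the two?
|A∪B| = |A| + |B| - |A∩B| = 34 + 77 - 26 = 85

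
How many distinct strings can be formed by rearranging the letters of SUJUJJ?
6! / (2! × 1! × 3!) = 60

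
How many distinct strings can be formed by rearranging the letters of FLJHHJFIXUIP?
12! / (1! × 1! × 1! × 2! × 2! × 1! × 2! × 2!) = 29937600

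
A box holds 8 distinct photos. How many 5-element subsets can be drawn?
C(8,5) = 8!/(5!×3!) = 56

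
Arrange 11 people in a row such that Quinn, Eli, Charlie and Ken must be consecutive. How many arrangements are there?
Treat the 4 as one block: (11-4+1)! × 4! = 40320 × 24 = 967680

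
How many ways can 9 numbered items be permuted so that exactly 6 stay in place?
Choose the 6 fixed points C(9,6) = 84, derange the rest: !3 = Σ_{j=0}^{3} (-1)^j·3!/j! = 6 - 6 + 3 - 1 = 2. Product = 84 × 2 = 168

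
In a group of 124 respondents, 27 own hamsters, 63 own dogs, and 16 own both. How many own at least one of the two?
|A∪B| = |A| + |B| - |A∩B| = 27 + 63 - 16 = 74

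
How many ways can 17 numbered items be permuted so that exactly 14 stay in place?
Choose the 14 fixed points C(17,14) = 680, derange the rest: !3 = Σ_{j=0}^{3} (-1)^j·3!/j! = 6 - 6 + 3 - 1 = 2. Product = 680 × 2 = 1360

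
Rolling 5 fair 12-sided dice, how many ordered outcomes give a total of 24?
Coefficient of x^24 in (x + x² + ... + x^12)^5. By inclusion-exclusion on dice exceeding 12: Σ_j (-1)^j C(5,j)·C(24-1-12j, 4) = C(5,0)·C(23,4) - C(5,1)·C(11,4) = 1·8855 - 5·330 = 7205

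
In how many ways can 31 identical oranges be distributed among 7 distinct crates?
C(31+7-1, 7-1) = C(37, 6) = 2324784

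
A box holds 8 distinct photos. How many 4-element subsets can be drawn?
C(8,4) = 8!/(4!×4!) = 70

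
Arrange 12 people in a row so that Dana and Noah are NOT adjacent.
Total - adjacent = 12! - (12-1)!×2 = 479001600 - 79833600 = 399168000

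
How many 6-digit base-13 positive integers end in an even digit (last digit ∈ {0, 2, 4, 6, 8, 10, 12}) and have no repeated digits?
Last∈{0,2,4,6,8,10,12}. Last=0: 95040. Last nonzero: 6×11×P(11,4) = 522720. Total = 617760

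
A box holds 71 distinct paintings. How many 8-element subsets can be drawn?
C(71,8) = 71!/(8!×63!) = 10639125640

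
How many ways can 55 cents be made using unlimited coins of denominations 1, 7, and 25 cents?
Coefficient of x^55 in 1/(1-x^1) · 1/(1-x^7) · 1/(1-x^25). Case on j = number of 25-cent coins (j = 0..2); remainder r = 55 - 25j is made from {1,7} in ⌊r/7⌋+1 ways. r = 55, 30, 5 → 8 + 5 + 1 = 14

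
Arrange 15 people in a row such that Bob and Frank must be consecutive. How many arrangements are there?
Treat the 2 as one block: (15-2+1)! × 2! = 87178291200 × 2 = 174356582400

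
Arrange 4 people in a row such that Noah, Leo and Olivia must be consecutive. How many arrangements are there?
Treat the 3 as one block: (4-3+1)! × 3! = 2 × 6 = 12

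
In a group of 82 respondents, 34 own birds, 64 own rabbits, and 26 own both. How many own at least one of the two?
|A∪B| = |A| + |B| - |A∩B| = 34 + 64 - 26 = 72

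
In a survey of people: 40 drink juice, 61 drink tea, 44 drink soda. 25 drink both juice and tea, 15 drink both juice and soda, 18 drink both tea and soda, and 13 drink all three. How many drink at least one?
|A∪B∪C| = 40+61+44-25-15-18+13 = 100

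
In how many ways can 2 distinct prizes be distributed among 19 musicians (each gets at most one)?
P(19,2) = 19!/(19-2)! = 342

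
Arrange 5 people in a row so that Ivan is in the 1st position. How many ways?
Fix one position: (5-1)! = 24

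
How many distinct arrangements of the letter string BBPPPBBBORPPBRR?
15! / (3! × 5! × 6! × 1!) = 2522520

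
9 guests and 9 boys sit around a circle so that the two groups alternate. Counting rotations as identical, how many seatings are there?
Fix one of the guests: (9-1)! ways for the remaining guests, × 9! ways for the boys = 40320 × 362880 = 14631321600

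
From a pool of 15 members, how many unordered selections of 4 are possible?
C(15,4) = 15!/(4!×11!) = 1365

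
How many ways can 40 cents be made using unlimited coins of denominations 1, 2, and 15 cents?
Coefficient of x^40 in 1/(1-x^1) · 1/(1-x^2) · 1/(1-x^15). Case on j = number of 15-cent coins (j = 0..2); remainder r = 40 - 15j is made from {1,2} in ⌊r/2⌋+1 ways. r = 40, 25, 10 → 21 + 13 + 6 = 40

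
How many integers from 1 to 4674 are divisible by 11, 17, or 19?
⌊4674/11⌋+⌊4674/17⌋+⌊4674/19⌋ - ⌊4674/187⌋-⌊4674/209⌋-⌊4674/323⌋ + ⌊4674/3553⌋ = 424+274+246 - 24-22-14 + 1 = 885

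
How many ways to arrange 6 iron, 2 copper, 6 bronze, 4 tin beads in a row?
18! / (6! × 2! × 6! × 4!) = 257297040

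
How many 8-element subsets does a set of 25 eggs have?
C(25,8) = 25!/(8!×17!) = 1081575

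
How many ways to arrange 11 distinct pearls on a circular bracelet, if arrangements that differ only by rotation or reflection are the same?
(11-1)!/2 = 3628800/2 = 1814400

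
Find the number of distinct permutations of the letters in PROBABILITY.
11! / (1! × 1! × 1! × 2! × 1! × 2! × 1! × 1! × 1!) = 9979200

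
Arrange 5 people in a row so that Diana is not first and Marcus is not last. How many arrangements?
By inclusion-exclusion: 5! - 2×(5-1)! + (5-2)! = 120 - 48 + 6 = 78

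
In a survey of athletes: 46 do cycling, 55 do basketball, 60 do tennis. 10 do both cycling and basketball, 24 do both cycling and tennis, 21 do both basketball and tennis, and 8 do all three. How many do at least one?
|A∪B∪C| = 46+55+60-10-24-21+8 = 114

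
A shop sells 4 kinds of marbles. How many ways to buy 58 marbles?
C(58+4-1, 4-1) = C(61, 3) = 35990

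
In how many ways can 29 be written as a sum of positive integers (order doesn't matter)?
Pentagonal recurrence p(n) = p(n-1) + p(n-2) - p(n-5) - p(n-7) + p(n-12) + p(n-15) - ... gives p(0..28) = 1, 1, 2, 3, 5, 7, 11, 15, 22, 30, 42, 56, 77, 101, 135, 176, 231, 297, 385, 490, 627, 792, 1002, 1255, 1575, 1958, 2436, 3010, 3718. p(29) = p(28) + p(27) - p(24) - p(22) + p(17) + p(14) - p(7) - p(3) = 3718 + 3010 - 1575 - 1002 + 297 + 135 - 15 - 3 = 4565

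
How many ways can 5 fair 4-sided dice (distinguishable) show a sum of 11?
Coefficient of x^11 in (x + x² + ... + x^4)^5. By inclusion-exclusion on dice exceeding 4: Σ_j (-1)^j C(5,j)·C(11-1-4j, 4) = C(5,0)·C(10,4) - C(5,1)·C(6,4) = 1·210 - 5·15 = 135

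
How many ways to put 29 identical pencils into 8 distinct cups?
C(29+8-1, 8-1) = C(36, 7) = 8347680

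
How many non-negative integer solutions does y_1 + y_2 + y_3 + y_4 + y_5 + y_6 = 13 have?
C(13+6-1, 6-1) = C(18, 5) = 8568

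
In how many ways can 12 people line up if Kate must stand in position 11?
Fix one position: (12-1)! = 39916800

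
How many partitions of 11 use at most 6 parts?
By conjugation, equals partitions of 11 into parts ≤ 6. Let r_j(i) = number of partitions of i into parts ≤ j, for i = 0..11. r_1(i) = 1 for all i; r_j(i) = r_{j-1}(i) + r_j(i-j). Rows j = 2..6: ≤2: 1 1 2 2 3 3 4 4 5 5 6 6; ≤3: 1 1 2 3 4 5 7 8 10 12 14 16; ≤4: 1 1 2 3 5 6 9 11 15 18 23 27; ≤5: 1 1 2 3 5 7 10 13 18 23 30 37; ≤6: 1 1 2 3 5 7 11 14 20 26 35 44. r_6(11) = 44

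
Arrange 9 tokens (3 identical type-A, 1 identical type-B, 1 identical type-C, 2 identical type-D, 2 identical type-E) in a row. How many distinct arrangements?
9! / (3! × 1! × 1! × 2! × 2!) = 15120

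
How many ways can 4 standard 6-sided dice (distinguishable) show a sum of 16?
Coefficient of x^16 in (x + x² + ... + x^6)^4. By inclusion-exclusion on dice exceeding 6: Σ_j (-1)^j C(4,j)·C(16-1-6j, 3) = C(4,0)·C(15,3) - C(4,1)·C(9,3) + C(4,2)·C(3,3) = 1·455 - 4·84 + 6·1 = 125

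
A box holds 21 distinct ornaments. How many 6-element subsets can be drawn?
C(21,6) = 21!/(6!×15!) = 54264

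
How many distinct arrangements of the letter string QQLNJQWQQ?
9! / (1! × 1! × 1! × 1! × 5!) = 3024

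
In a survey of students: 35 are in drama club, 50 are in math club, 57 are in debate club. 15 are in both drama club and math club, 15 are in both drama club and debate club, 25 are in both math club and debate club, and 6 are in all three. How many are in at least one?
|A∪B∪C| = 35+50+57-15-15-25+6 = 93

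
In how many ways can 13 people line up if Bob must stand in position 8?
Fix one position: (13-1)! = 479001600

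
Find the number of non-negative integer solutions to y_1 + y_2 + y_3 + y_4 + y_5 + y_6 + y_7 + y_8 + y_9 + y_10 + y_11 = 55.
C(55+11-1, 11-1) = C(65, 10) = 179013799328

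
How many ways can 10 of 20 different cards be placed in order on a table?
P(20,10) = 20!/(20-10)! = 670442572800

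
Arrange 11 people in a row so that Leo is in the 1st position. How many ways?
Fix one position: (11-1)! = 3628800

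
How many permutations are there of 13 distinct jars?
13! = 6227020800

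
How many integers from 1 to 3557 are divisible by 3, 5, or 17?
⌊3557/3⌋+⌊3557/5⌋+⌊3557/17⌋ - ⌊3557/15⌋-⌊3557/51⌋-⌊3557/85⌋ + ⌊3557/255⌋ = 1185+711+209 - 237-69-41 + 13 = 1771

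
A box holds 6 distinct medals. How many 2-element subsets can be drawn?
C(6,2) = 6!/(2!×4!) = 15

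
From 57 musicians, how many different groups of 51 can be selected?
C(57,51) = 57!/(51!×6!) = 36288252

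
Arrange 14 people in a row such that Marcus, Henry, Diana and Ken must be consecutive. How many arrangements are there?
Treat the 4 as one block: (14-4+1)! × 4! = 39916800 × 24 = 958003200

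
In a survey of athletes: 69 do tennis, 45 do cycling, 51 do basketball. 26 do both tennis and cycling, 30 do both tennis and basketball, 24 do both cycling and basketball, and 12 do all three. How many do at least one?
|A∪B∪C| = 69+45+51-26-30-24+12 = 97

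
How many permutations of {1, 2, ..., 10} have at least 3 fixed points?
Exactly j fixed points: C(10,j)·!(10-j); sum over j ≥ 3 (derangement numbers via !m = (m-1)·(!(m-1) + !(m-2)): !0..!7 = 1, 0, 1, 2, 9, 44, 265, 1854). Σ_{j=3}^{10} C(10,j)·!(10-j) = C(10,3)·!7 + C(10,4)·!6 + C(10,5)·!5 + C(10,6)·!4 + C(10,7)·!3 + C(10,8)·!2 + C(10,9)·!1 + C(10,10)·!0 = 120·1854 + 210·265 + 252·44 + 210·9 + 120·2 + 45·1 + 10·0 + 1·1 = 291394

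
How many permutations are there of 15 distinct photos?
15! = 1307674368000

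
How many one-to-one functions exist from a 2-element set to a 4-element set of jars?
P(4,2) = 4!/(4-2)! = 12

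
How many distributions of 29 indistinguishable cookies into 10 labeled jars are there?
C(29+10-1, 10-1) = C(38, 9) = 163011640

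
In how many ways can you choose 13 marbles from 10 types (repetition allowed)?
C(13+10-1, 10-1) = C(22, 9) = 497420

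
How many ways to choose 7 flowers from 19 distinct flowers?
C(19,7) = 19!/(7!×12!) = 50388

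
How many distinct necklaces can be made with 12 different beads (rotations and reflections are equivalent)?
(12-1)!/2 = 39916800/2 = 19958400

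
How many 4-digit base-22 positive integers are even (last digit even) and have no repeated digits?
Last∈{0,2,4,6,8,10,12,14,16,18,20}. Last=0: 7980. Last nonzero: 10×20×P(20,2) = 76000. Total = 83980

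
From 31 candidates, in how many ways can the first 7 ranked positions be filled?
P(31,7) = 31!/(31-7)! = 13253058000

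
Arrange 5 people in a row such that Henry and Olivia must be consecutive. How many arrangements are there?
Treat the 2 as one block: (5-2+1)! × 2! = 24 × 2 = 48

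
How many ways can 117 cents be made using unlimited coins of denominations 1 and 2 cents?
Coefficient of x^117 in 1/(1-x^1) · 1/(1-x^2). Use j coins of 2 for j = 0..⌊117/2⌋ = 58, the rest in 1s: 58 + 1 = 59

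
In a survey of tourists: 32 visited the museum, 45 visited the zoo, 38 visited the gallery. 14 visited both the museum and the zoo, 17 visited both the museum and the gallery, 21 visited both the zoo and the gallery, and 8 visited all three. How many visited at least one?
|A∪B∪C| = 32+45+38-14-17-21+8 = 71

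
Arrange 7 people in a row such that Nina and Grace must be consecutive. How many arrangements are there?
Treat the 2 as one block: (7-2+1)! × 2! = 720 × 2 = 1440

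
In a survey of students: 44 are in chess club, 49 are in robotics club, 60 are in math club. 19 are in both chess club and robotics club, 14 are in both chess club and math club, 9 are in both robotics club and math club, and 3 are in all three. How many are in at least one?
|A∪B∪C| = 44+49+60-19-14-9+3 = 114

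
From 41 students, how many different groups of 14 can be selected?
C(41,14) = 41!/(14!×27!) = 35240152720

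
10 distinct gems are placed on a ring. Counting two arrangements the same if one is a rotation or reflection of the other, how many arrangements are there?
(10-1)!/2 = 362880/2 = 181440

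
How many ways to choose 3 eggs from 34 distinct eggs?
C(34,3) = 34!/(3!×31!) = 5984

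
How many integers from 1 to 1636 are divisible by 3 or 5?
⌊1636/3⌋ + ⌊1636/5⌋ - ⌊1636/15⌋ = 545 + 327 - 109 = 763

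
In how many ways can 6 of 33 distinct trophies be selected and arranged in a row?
P(33,6) = 33!/(33-6)! = 797448960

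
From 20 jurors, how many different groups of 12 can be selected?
C(20,12) = 20!/(12!×8!) = 125970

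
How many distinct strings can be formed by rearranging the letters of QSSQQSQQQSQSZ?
13! / (7! × 1! × 5!) = 10296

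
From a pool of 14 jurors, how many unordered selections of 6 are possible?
C(14,6) = 14!/(6!×8!) = 3003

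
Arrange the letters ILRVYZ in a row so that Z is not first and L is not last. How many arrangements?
By inclusion-exclusion: 6! - 2×(6-1)! + (6-2)! = 720 - 240 + 24 = 504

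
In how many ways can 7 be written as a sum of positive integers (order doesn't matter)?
Pentagonal recurrence p(n) = p(n-1) + p(n-2) - p(n-5) - p(n-7) + p(n-12) + p(n-15) - ... gives p(0..6) = 1, 1, 2, 3, 5, 7, 11. p(7) = p(6) + p(5) - p(2) - p(0) = 11 + 7 - 2 - 1 = 15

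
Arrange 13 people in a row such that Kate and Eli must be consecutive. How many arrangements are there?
Treat the 2 as one block: (13-2+1)! × 2! = 479001600 × 2 = 958003200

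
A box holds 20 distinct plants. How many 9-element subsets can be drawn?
C(20,9) = 20!/(9!×11!) = 167960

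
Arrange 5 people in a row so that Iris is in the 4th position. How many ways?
Fix one position: (5-1)! = 24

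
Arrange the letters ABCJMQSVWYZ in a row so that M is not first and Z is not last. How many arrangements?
By inclusion-exclusion: 11! - 2×(11-1)! + (11-2)! = 39916800 - 7257600 + 362880 = 33022080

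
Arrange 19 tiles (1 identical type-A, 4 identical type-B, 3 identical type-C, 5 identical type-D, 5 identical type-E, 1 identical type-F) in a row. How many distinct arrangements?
19! / (1! × 4! × 3! × 5! × 5! × 1!) = 58663725120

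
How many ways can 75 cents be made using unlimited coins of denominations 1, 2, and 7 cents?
Coefficient of x^75 in 1/(1-x^1) · 1/(1-x^2) · 1/(1-x^7). Case on j = number of 7-cent coins (j = 0..10); remainder r = 75 - 7j is made from {1,2} in ⌊r/2⌋+1 ways. r = 75, 68, 61, 54, 47, 40, 33, 26, 19, 12, 5 → 38 + 35 + 31 + 28 + 24 + 21 + 17 + 14 + 10 + 7 + 3 = 228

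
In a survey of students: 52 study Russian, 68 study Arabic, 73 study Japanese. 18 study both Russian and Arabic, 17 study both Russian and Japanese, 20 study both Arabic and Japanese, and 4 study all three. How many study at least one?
|A∪B∪C| = 52+68+73-18-17-20+4 = 142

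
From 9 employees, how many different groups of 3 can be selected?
C(9,3) = 9!/(3!×6!) = 84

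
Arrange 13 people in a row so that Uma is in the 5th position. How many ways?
Fix one position: (13-1)! = 479001600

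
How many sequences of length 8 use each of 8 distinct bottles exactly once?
8! = 40320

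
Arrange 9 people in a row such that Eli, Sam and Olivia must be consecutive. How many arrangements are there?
Treat the 3 as one block: (9-3+1)! × 3! = 5040 × 6 = 30240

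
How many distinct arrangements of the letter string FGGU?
4! / (2! × 1! × 1!) = 12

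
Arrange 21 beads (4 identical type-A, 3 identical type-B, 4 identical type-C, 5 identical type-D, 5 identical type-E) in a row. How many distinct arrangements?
21! / (4! × 3! × 4! × 5! × 5!) = 1026615189600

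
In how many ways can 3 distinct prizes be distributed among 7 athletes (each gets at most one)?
P(7,3) = 7!/(7-3)! = 210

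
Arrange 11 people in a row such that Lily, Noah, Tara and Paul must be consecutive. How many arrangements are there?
Treat the 4 as one block: (11-4+1)! × 4! = 40320 × 24 = 967680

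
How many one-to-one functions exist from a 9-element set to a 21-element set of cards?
P(21,9) = 21!/(21-9)! = 106661318400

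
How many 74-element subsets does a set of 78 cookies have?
C(78,74) = 78!/(74!×4!) = 1426425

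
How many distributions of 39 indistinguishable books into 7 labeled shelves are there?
C(39+7-1, 7-1) = C(45, 6) = 8145060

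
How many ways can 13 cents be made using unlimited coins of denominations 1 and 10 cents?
Coefficient of x^13 in 1/(1-x^1) · 1/(1-x^10). Use j coins of 10 for j = 0..⌊13/10⌋ = 1, the rest in 1s: 1 + 1 = 2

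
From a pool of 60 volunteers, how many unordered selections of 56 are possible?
C(60,56) = 60!/(56!×4!) = 487635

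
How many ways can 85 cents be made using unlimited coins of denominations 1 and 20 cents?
Coefficient of x^85 in 1/(1-x^1) · 1/(1-x^20). Use j coins of 20 for j = 0..⌊85/20⌋ = 4, the rest in 1s: 4 + 1 = 5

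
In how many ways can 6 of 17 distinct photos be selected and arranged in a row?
P(17,6) = 17!/(17-6)! = 8910720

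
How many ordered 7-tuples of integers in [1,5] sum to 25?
Coefficient of x^25 in (x + x² + ... + x^5)^7. By inclusion-exclusion on dice exceeding 5: Σ_j (-1)^j C(7,j)·C(25-1-5j, 6) = C(7,0)·C(24,6) - C(7,1)·C(19,6) + C(7,2)·C(14,6) - C(7,3)·C(9,6) = 1·134596 - 7·27132 + 21·3003 - 35·84 = 4795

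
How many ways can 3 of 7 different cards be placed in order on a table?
P(7,3) = 7!/(7-3)! = 210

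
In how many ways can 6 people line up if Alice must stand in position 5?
Fix one position: (6-1)! = 120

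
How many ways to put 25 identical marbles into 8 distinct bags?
C(25+8-1, 8-1) = C(32, 7) = 3365856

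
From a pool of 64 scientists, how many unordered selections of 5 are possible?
C(64,5) = 64!/(5!×59!) = 7624512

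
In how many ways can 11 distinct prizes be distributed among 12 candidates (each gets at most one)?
P(12,11) = 12!/(12-11)! = 479001600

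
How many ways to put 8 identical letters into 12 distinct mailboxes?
C(8+12-1, 12-1) = C(19, 11) = 75582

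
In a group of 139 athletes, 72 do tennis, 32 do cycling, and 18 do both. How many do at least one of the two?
|A∪B| = |A| + |B| - |A∩B| = 72 + 32 - 18 = 86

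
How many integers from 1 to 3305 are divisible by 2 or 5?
⌊3305/2⌋ + ⌊3305/5⌋ - ⌊3305/10⌋ = 1652 + 661 - 330 = 1983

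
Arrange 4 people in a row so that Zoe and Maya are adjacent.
Treat as block: (4-1)! × 2! = 6 × 2 = 12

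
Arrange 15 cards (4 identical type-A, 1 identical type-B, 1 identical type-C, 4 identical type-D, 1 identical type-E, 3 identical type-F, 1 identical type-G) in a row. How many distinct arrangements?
15! / (4! × 1! × 1! × 4! × 1! × 3! × 1!) = 378378000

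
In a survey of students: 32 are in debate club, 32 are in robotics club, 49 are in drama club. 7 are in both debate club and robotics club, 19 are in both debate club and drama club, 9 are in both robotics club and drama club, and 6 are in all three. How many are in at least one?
|A∪B∪C| = 32+32+49-7-19-9+6 = 84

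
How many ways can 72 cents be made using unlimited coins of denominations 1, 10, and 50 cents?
Coefficient of x^72 in 1/(1-x^1) · 1/(1-x^10) · 1/(1-x^50). Case on j = number of 50-cent coins (j = 0..1); remainder r = 72 - 50j is made from {1,10} in ⌊r/10⌋+1 ways. r = 72, 22 → 8 + 3 = 11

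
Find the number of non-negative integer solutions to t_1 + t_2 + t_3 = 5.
C(5+3-1, 3-1) = C(7, 2) = 21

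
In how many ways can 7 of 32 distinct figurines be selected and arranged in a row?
P(32,7) = 32!/(32-7)! = 16963914240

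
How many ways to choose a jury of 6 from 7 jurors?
C(7,6) = 7!/(6!×1!) = 7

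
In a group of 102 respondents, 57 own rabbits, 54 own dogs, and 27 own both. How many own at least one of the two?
|A∪B| = |A| + |B| - |A∩B| = 57 + 54 - 27 = 84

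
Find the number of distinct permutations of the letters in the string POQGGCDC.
8! / (2! × 2! × 1! × 1! × 1! × 1!) = 10080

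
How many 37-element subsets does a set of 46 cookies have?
C(46,37) = 46!/(37!×9!) = 1101716330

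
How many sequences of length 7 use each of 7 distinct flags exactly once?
7! = 5040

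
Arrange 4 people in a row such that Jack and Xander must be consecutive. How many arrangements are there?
Treat the 2 as one block: (4-2+1)! × 2! = 6 × 2 = 12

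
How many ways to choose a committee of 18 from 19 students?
C(19,18) = 19!/(18!×1!) = 19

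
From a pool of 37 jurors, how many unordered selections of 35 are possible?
C(37,35) = 37!/(35!×2!) = 666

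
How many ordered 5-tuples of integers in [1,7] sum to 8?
Coefficient of x^8 in (x + x² + ... + x^7)^5. By inclusion-exclusion on dice exceeding 7: Σ_j (-1)^j C(5,j)·C(8-1-7j, 4) = C(5,0)·C(7,4) = 1·35 = 35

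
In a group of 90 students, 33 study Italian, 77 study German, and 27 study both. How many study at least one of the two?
|A∪B| = |A| + |B| - |A∩B| = 33 + 77 - 27 = 83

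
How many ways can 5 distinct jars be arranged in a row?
5! = 120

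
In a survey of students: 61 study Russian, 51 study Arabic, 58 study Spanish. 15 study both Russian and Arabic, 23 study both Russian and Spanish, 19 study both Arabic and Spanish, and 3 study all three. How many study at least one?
|A∪B∪C| = 61+51+58-15-23-19+3 = 116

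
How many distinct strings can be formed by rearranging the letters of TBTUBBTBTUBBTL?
14! / (5! × 1! × 2! × 6!) = 504504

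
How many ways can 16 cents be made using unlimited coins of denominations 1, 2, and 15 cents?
Coefficient of x^16 in 1/(1-x^1) · 1/(1-x^2) · 1/(1-x^15). Case on j = number of 15-cent coins (j = 0..1); remainder r = 16 - 15j is made from {1,2} in ⌊r/2⌋+1 ways. r = 16, 1 → 9 + 1 = 10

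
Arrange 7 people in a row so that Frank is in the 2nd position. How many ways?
Fix one position: (7-1)! = 720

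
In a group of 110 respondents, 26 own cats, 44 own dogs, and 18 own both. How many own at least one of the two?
|A∪B| = |A| + |B| - |A∩B| = 26 + 44 - 18 = 52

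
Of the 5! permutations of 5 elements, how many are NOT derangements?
Complement of the derangements. !5 = Σ_{j=0}^{5} (-1)^j·5!/j! = 120 - 120 + 60 - 20 + 5 - 1 = 44. 5! - !5 = 120 - 44 = 76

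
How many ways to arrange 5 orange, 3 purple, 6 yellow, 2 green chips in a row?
16! / (5! × 3! × 6! × 2!) = 20180160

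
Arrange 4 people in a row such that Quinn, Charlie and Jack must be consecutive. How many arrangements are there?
Treat the 3 as one block: (4-3+1)! × 3! = 2 × 6 = 12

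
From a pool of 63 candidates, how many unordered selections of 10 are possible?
C(63,10) = 63!/(10!×53!) = 127805525001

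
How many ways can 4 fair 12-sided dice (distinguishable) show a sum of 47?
Coefficient of x^47 in (x + x² + ... + x^12)^4. By inclusion-exclusion on dice exceeding 12: Σ_j (-1)^j C(4,j)·C(47-1-12j, 3) = C(4,0)·C(46,3) - C(4,1)·C(34,3) + C(4,2)·C(22,3) - C(4,3)·C(10,3) = 1·15180 - 4·5984 + 6·1540 - 4·120 = 4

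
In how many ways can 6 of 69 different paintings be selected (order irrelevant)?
C(69,6) = 69!/(6!×63!) = 119877472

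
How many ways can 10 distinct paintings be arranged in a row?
10! = 3628800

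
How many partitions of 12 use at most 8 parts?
By conjugation, equals partitions of 12 into parts ≤ 8. Let r_j(i) = number of partitions of i into parts ≤ j, for i = 0..12. r_1(i) = 1 for all i; r_j(i) = r_{j-1}(i) + r_j(i-j). Rows j = 2..8: ≤2: 1 1 2 2 3 3 4 4 5 5 6 6 7; ≤3: 1 1 2 3 4 5 7 8 10 12 14 16 19; ≤4: 1 1 2 3 5 6 9 11 15 18 23 27 34; ≤5: 1 1 2 3 5 7 10 13 18 23 30 37 47; ≤6: 1 1 2 3 5 7 11 14 20 26 35 44 58; ≤7: 1 1 2 3 5 7 11 15 21 28 38 49 65; ≤8: 1 1 2 3 5 7 11 15 22 29 40 52 70. r_8(12) = 70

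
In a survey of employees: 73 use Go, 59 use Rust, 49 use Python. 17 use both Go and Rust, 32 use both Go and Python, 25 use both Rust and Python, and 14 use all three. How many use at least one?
|A∪B∪C| = 73+59+49-17-32-25+14 = 121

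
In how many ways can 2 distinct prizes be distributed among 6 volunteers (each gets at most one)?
P(6,2) = 6!/(6-2)! = 30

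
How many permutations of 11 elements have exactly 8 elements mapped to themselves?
Choose the 8 fixed points C(11,8) = 165, derange the rest: !3 = Σ_{j=0}^{3} (-1)^j·3!/j! = 6 - 6 + 3 - 1 = 2. Product = 165 × 2 = 330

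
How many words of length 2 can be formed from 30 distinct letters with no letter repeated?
P(30,2) = 30!/(30-2)! = 870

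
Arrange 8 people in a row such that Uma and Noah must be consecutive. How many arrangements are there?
Treat the 2 as one block: (8-2+1)! × 2! = 5040 × 2 = 10080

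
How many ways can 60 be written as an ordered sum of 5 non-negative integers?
C(60+5-1, 5-1) = C(64, 4) = 635376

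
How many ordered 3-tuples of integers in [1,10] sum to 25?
Coefficient of x^25 in (x + x² + ... + x^10)^3. By inclusion-exclusion on dice exceeding 10: Σ_j (-1)^j C(3,j)·C(25-1-10j, 2) = C(3,0)·C(24,2) - C(3,1)·C(14,2) + C(3,2)·C(4,2) = 1·276 - 3·91 + 3·6 = 21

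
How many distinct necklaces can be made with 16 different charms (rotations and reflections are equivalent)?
(16-1)!/2 = 1307674368000/2 = 653837184000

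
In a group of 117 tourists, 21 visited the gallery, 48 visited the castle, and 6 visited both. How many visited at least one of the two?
|A∪B| = |A| + |B| - |A∩B| = 21 + 48 - 6 = 63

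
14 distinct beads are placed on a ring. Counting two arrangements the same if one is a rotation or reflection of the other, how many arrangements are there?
(14-1)!/2 = 6227020800/2 = 3113510400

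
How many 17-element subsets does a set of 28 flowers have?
C(28,17) = 28!/(17!×11!) = 21474180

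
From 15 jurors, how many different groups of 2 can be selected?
C(15,2) = 15!/(2!×13!) = 105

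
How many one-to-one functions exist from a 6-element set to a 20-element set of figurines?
P(20,6) = 20!/(20-6)! = 27907200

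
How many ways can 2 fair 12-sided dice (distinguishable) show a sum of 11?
Coefficient of x^11 in (x + x² + ... + x^12)^2. By inclusion-exclusion on dice exceeding 12: Σ_j (-1)^j C(2,j)·C(11-1-12j, 1) = C(2,0)·C(10,1) = 1·10 = 10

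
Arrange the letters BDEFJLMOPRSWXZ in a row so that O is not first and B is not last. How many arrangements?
By inclusion-exclusion: 14! - 2×(14-1)! + (14-2)! = 87178291200 - 12454041600 + 479001600 = 75203251200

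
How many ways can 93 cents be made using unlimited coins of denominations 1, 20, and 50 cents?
Coefficient of x^93 in 1/(1-x^1) · 1/(1-x^20) · 1/(1-x^50). Case on j = number of 50-cent coins (j = 0..1); remainder r = 93 - 50j is made from {1,20} in ⌊r/20⌋+1 ways. r = 93, 43 → 5 + 3 = 8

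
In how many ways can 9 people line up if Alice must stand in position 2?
Fix one position: (9-1)! = 40320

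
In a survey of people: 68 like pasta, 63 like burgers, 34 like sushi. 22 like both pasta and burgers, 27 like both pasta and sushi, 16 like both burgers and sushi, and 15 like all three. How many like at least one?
|A∪B∪C| = 68+63+34-22-27-16+15 = 115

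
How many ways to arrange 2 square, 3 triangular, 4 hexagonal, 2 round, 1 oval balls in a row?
12! / (2! × 3! × 4! × 2! × 1!) = 831600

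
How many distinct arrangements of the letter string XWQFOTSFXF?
10! / (1! × 1! × 3! × 2! × 1! × 1! × 1!) = 302400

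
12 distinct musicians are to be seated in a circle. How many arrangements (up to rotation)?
Circular: fix one position, arrange the rest. (12-1)! = 39916800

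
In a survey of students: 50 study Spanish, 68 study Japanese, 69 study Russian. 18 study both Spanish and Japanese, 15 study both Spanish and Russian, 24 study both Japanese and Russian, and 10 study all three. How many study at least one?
|A∪B∪C| = 50+68+69-18-15-24+10 = 140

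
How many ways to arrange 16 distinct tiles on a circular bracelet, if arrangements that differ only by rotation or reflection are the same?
(16-1)!/2 = 1307674368000/2 = 653837184000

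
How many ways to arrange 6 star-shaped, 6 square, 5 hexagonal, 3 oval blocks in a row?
20! / (6! × 6! × 5! × 3!) = 6518191680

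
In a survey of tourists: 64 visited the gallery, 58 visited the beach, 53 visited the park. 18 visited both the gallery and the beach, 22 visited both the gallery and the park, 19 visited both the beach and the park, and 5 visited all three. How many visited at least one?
|A∪B∪C| = 64+58+53-18-22-19+5 = 121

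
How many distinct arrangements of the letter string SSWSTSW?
7! / (2! × 4! × 1!) = 105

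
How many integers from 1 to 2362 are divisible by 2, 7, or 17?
⌊2362/2⌋+⌊2362/7⌋+⌊2362/17⌋ - ⌊2362/14⌋-⌊2362/34⌋-⌊2362/119⌋ + ⌊2362/238⌋ = 1181+337+138 - 168-69-19 + 9 = 1409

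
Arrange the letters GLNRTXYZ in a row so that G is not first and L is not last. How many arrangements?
By inclusion-exclusion: 8! - 2×(8-1)! + (8-2)! = 40320 - 10080 + 720 = 30960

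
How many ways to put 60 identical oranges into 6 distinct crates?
C(60+6-1, 6-1) = C(65, 5) = 8259888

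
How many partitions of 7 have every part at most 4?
Let r_j(i) = number of partitions of i into parts ≤ j, for i = 0..7. r_1(i) = 1 for all i; r_j(i) = r_{j-1}(i) + r_j(i-j). Rows j = 2..4: ≤2: 1 1 2 2 3 3 4 4; ≤3: 1 1 2 3 4 5 7 8; ≤4: 1 1 2 3 5 6 9 11. r_4(7) = 11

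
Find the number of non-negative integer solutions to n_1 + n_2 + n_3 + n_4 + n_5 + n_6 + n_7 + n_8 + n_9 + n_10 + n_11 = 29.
C(29+11-1, 11-1) = C(39, 10) = 635745396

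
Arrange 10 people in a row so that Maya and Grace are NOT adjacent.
Total - adjacent = 10! - (10-1)!×2 = 3628800 - 725760 = 2903040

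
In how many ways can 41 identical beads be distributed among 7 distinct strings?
C(41+7-1, 7-1) = C(47, 6) = 10737573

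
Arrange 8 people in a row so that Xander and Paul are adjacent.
Treat as block: (8-1)! × 2! = 5040 × 2 = 10080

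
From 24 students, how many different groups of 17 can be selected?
C(24,17) = 24!/(17!×7!) = 346104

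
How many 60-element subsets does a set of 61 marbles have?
C(61,60) = 61!/(60!×1!) = 61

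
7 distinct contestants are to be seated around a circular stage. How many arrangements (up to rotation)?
Circular: fix one position, arrange the rest. (7-1)! = 720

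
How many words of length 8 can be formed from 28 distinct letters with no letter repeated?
P(28,8) = 28!/(28-8)! = 125318793600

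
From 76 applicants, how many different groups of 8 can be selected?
C(76,8) = 76!/(8!×68!) = 18855883575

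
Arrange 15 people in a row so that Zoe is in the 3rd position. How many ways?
Fix one position: (15-1)! = 87178291200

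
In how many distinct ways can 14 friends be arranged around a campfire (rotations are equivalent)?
Circular: fix one position, arrange the rest. (14-1)! = 6227020800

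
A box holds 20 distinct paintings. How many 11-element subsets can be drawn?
C(20,11) = 20!/(11!×9!) = 167960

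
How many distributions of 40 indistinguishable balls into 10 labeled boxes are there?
C(40+10-1, 10-1) = C(49, 9) = 2054455634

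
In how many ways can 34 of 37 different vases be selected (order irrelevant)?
C(37,34) = 37!/(34!×3!) = 7770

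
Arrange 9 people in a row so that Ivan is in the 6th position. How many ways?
Fix one position: (9-1)! = 40320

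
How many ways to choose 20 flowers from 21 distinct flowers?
C(21,20) = 21!/(20!×1!) = 21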